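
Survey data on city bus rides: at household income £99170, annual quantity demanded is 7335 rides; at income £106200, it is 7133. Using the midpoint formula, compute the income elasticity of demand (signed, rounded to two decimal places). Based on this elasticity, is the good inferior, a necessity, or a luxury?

%ΔQ = (7133 − 7335)/[( 7335 + 7133)/2] = -202/7234 = -0.027923…
%ΔIncome = (106200 − 99170)/[( 99170 + 106200)/2] = 7030/102685 = 0.068461…
E_income = (-202/7234) / (7030/102685) = -0.4078…
E_income < 0 ⇒ inferior good.

-0.41; inferior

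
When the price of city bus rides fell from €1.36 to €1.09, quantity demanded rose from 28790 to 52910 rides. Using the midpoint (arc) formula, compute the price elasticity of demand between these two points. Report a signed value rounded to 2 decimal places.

-2.68

%ΔQ = (52910 − 28790) / [(28790 + 52910)/2] = 24120/40850 = 0.590452…
%ΔP = (1.09 − 1.36) / [(1.36 + 1.09)/2] = -0.27/1.225 = -0.220408…
Arc Ed = %ΔQ / %ΔP = (24120/40850) / (-0.27/1.225) = -2.6789…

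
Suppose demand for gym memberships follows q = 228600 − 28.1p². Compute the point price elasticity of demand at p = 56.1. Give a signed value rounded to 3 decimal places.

-1.262

dq/dp = −2·28.1·p = -3152.82. At p = 56.1, q = 140163.399.
Ed = (dq/dp)·(p/q) = (-3152.82) × (56.1/140163.399) = -1.26190…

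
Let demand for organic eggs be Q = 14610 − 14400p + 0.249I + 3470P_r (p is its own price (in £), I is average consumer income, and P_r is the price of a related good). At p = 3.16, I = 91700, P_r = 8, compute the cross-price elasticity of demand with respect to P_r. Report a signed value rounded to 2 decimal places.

At the given values, Q = 14610 − 14400(3.16) + 0.249(91700) + 3470(8) = 19699.3.
∂Q/∂P_r = 3470.
E = (3470) × (8/19699.3) = 1.4091…

1.41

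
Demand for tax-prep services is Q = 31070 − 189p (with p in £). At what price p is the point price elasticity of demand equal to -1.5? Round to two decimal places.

98.63

Ed = −189p/(31070 − 189p). Set this equal to -1.5:
189p = 1.5·(31070 − 189p) ⇒ 189p(1 + 1.5) = 1.5·31070
p = 1.5·31070 / (189·2.5) = 98.6349…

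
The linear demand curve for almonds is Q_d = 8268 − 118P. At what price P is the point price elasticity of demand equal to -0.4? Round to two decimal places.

Ed = −118P/(8268 − 118P). Set this equal to -0.4:
118P = 0.4·(8268 − 118P) ⇒ 118P(1 + 0.4) = 0.4·8268
P = 0.4·8268 / (118·1.4) = 20.0193…

20.02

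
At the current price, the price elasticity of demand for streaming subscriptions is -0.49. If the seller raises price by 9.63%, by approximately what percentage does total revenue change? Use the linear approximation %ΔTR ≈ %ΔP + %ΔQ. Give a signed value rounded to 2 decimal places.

+4.91%

%ΔQ ≈ Ed × %ΔP = (-0.49) × (+9.63%) = -4.7187%
%ΔTR ≈ %ΔP + %ΔQ = (+9.63%) + (-4.7187%) = +4.9113%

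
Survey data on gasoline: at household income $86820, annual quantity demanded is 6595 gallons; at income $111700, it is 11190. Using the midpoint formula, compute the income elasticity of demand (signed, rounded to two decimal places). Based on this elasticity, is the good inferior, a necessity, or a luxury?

2.06; luxury

%ΔQ = (11190 − 6595)/[( 6595 + 11190)/2] = 4595/8892.5 = 0.516727…
%ΔIncome = (111700 − 86820)/[( 86820 + 111700)/2] = 24880/99260 = 0.250654…
E_income = (4595/8892.5) / (24880/99260) = 2.0615…
E_income > 1 ⇒ normal good, luxury.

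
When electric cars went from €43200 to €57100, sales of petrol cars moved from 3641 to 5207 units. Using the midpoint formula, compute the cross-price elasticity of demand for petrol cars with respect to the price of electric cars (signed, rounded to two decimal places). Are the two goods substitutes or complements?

1.28; substitutes

%ΔQ_{petrol cars} = (5207 − 3641)/avg = 1566/4424 = 0.353978…
%ΔP_{electric cars} = (57100 − 43200)/avg = 13900/50150 = 0.277168…
E_cross = (1566/4424) / (13900/50150) = 1.2771…
E_cross > 0 ⇒ the goods are substitutes.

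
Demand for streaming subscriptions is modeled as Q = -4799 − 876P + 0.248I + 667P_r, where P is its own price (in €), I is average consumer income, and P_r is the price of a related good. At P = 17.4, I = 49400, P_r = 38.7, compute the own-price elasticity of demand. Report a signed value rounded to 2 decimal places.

-0.85

At the given values, Q = -4799 − 876(17.4) + 0.248(49400) + 667(38.7) = 18022.7.
∂Q/∂P = −876.
E = (-876) × (17.4/18022.7) = -0.8457…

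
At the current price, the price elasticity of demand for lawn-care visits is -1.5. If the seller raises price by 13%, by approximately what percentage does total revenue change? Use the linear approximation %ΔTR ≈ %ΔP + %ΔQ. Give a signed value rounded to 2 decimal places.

-6.50%

%ΔQ ≈ Ed × %ΔP = (-1.5) × (+13%) = -19.5000%
%ΔTR ≈ %ΔP + %ΔQ = (+13%) + (-19.5000%) = -6.5000%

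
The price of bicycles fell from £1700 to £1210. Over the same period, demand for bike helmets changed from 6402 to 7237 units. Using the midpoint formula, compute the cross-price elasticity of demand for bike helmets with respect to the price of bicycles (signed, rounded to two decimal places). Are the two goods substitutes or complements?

-0.36; complements

%ΔQ_{bike helmets} = (7237 − 6402)/avg = 835/6819.5 = 0.122442…
%ΔP_{bicycles} = (1210 − 1700)/avg = -490/1455 = -0.336769…
E_cross = (835/6819.5) / (-490/1455) = -0.3635…
E_cross < 0 ⇒ the goods are complements.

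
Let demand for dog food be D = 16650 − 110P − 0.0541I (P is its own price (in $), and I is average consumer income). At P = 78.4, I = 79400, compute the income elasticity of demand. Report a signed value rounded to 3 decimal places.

At the given values, D = 16650 − 110(78.4) − 0.0541(79400) = 3730.46.
∂D/∂I = -0.0541.
E = (-0.0541) × (79400/3730.46) = -1.15147…

-1.151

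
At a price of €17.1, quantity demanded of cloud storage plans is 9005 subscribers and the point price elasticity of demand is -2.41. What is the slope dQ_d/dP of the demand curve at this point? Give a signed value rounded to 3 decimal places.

-1269.126

Ed = (dQ_d/dP)·(P/Q_d) ⇒ dQ_d/dP = Ed·Q_d/P = (-2.41)·9005/17.1 = -1269.12573…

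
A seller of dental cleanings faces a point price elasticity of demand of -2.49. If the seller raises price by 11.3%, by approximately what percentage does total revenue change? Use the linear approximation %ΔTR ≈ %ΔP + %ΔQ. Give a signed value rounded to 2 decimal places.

-16.84%

%ΔQ ≈ Ed × %ΔP = (-2.49) × (+11.3%) = -28.1370%
%ΔTR ≈ %ΔP + %ΔQ = (+11.3%) + (-28.1370%) = -16.8370%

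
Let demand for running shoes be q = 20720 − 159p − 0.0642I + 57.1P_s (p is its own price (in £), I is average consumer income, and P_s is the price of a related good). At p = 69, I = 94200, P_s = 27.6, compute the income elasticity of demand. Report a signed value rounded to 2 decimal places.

-1.15

At the given values, q = 20720 − 159(69) − 0.0642(94200) + 57.1(27.6) = 5277.32.
∂q/∂I = -0.0642.
E = (-0.0642) × (94200/5277.32) = -1.1459…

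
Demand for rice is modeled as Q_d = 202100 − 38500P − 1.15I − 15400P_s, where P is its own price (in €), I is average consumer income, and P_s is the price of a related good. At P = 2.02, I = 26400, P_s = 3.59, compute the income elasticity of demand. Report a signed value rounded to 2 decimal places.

-0.78

At the given values, Q_d = 202100 − 38500(2.02) − 1.15(26400) − 15400(3.59) = 38684.
∂Q_d/∂I = -1.15.
E = (-1.15) × (26400/38684) = -0.7848…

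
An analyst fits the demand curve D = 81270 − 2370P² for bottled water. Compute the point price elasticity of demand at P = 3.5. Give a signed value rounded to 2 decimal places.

-1.11

dD/dP = −2·2370·P = -16590. At P = 3.5, D = 52237.5.
Ed = (dD/dP)·(P/D) = (-16590) × (3.5/52237.5) = -1.1115…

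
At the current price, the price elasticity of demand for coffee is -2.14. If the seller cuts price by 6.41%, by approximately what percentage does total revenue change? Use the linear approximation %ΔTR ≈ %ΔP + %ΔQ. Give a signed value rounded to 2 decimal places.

%ΔQ ≈ Ed × %ΔP = (-2.14) × (-6.41%) = +13.7174%
%ΔTR ≈ %ΔP + %ΔQ = (-6.41%) + (+13.7174%) = +7.3074%

+7.31%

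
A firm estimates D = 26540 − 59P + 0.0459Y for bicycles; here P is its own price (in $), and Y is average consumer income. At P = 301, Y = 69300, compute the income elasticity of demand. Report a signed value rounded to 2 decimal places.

At the given values, D = 26540 − 59(301) + 0.0459(69300) = 11961.87.
∂D/∂Y = 0.0459.
E = (0.0459) × (69300/11961.87) = 0.2659…

0.27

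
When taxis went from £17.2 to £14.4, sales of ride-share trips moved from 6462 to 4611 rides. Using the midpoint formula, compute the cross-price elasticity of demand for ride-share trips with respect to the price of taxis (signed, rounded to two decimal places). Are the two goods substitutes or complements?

1.89; substitutes

%ΔQ_{ride-share trips} = (4611 − 6462)/avg = -1851/5536.5 = -0.334326…
%ΔP_{taxis} = (14.4 − 17.2)/avg = -2.8/15.8 = -0.177215…
E_cross = (-1851/5536.5) / (-2.8/15.8) = 1.8865…
E_cross > 0 ⇒ the goods are substitutes.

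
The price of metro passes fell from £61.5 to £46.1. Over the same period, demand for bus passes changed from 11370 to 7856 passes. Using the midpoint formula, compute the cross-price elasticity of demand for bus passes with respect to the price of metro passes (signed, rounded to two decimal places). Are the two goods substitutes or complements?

1.28; substitutes

%ΔQ_{bus passes} = (7856 − 11370)/avg = -3514/9613 = -0.365546…
%ΔP_{metro passes} = (46.1 − 61.5)/avg = -15.4/53.8 = -0.286245…
E_cross = (-3514/9613) / (-15.4/53.8) = 1.2770…
E_cross > 0 ⇒ the goods are substitutes.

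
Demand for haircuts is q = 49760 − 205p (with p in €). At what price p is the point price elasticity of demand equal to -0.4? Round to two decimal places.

Ed = −205p/(49760 − 205p). Set this equal to -0.4:
205p = 0.4·(49760 − 205p) ⇒ 205p(1 + 0.4) = 0.4·49760
p = 0.4·49760 / (205·1.4) = 69.3519…

69.35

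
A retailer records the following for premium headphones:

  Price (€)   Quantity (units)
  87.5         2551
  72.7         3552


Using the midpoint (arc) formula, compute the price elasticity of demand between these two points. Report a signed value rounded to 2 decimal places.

%ΔQ = (3552 − 2551) / [(2551 + 3552)/2] = 1001/3051.5 = 0.328035…
%ΔP = (72.7 − 87.5) / [(87.5 + 72.7)/2] = -14.8/80.1 = -0.184769…
Arc Ed = %ΔQ / %ΔP = (1001/3051.5) / (-14.8/80.1) = -1.7753…

-1.78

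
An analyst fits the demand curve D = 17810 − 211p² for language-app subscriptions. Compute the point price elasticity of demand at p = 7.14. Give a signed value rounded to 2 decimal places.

dD/dp = −2·211·p = -3013.08. At p = 7.14, D = 7053.3044.
Ed = (dD/dp)·(p/D) = (-3013.08) × (7.14/7053.3044) = -3.0501…

-3.05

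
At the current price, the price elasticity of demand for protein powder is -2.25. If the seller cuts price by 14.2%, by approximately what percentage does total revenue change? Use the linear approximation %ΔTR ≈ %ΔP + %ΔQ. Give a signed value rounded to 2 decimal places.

%ΔQ ≈ Ed × %ΔP = (-2.25) × (-14.2%) = +31.9500%
%ΔTR ≈ %ΔP + %ΔQ = (-14.2%) + (+31.9500%) = +17.7500%

+17.75%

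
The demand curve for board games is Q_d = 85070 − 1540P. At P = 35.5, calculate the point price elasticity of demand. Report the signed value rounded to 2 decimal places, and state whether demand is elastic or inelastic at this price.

dQ_d/dP = −1540. At P = 35.5, Q_d = 85070 − 1540(35.5) = 30400.
Ed = (dQ_d/dP)·(P/Q_d) = −1540 × (35.5/30400) = -1.7983…
|Ed| = 1.80 > 1, so demand is elastic.

-1.80; elastic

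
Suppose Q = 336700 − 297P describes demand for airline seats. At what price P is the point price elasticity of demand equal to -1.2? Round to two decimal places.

Ed = −297P/(336700 − 297P). Set this equal to -1.2:
297P = 1.2·(336700 − 297P) ⇒ 297P(1 + 1.2) = 1.2·336700
P = 1.2·336700 / (297·2.2) = 618.3654…

618.37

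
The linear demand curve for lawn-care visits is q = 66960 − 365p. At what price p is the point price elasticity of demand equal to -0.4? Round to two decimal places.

Ed = −365p/(66960 − 365p). Set this equal to -0.4:
365p = 0.4·(66960 − 365p) ⇒ 365p(1 + 0.4) = 0.4·66960
p = 0.4·66960 / (365·1.4) = 52.4148…

52.41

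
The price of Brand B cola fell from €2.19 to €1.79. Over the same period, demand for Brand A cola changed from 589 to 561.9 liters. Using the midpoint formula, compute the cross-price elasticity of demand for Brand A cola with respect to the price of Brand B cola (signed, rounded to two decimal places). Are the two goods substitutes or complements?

0.23; substitutes

%ΔQ_{Brand A cola} = (561.9 − 589)/avg = -27.1/575.45 = -0.047093…
%ΔP_{Brand B cola} = (1.79 − 2.19)/avg = -0.4/1.99 = -0.201005…
E_cross = (-27.1/575.45) / (-0.4/1.99) = 0.2342…
E_cross > 0 ⇒ the goods are substitutes.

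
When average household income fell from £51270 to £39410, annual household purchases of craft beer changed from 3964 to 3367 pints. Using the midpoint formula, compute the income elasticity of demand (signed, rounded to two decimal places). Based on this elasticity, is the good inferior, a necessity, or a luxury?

%ΔQ = (3367 − 3964)/[( 3964 + 3367)/2] = -597/3665.5 = -0.162870…
%ΔIncome = (39410 − 51270)/[( 51270 + 39410)/2] = -11860/45340 = -0.261579…
E_income = (-597/3665.5) / (-11860/45340) = 0.6226…
0 < E_income < 1 ⇒ normal good, necessity.

0.62; necessity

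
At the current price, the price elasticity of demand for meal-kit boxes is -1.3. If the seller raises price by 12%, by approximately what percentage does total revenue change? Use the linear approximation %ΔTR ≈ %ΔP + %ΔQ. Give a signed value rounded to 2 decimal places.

-3.60%

%ΔQ ≈ Ed × %ΔP = (-1.3) × (+12%) = -15.6000%
%ΔTR ≈ %ΔP + %ΔQ = (+12%) + (-15.6000%) = -3.6000%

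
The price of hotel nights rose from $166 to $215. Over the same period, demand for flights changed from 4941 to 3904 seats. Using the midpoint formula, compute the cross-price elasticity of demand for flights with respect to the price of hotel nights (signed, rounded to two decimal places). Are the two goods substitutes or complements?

%ΔQ_{flights} = (3904 − 4941)/avg = -1037/4422.5 = -0.234482…
%ΔP_{hotel nights} = (215 − 166)/avg = 49/190.5 = 0.257217…
E_cross = (-1037/4422.5) / (49/190.5) = -0.9116…
E_cross < 0 ⇒ the goods are complements.

-0.91; complements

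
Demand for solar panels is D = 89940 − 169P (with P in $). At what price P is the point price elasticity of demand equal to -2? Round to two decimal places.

354.79

Ed = −169P/(89940 − 169P). Set this equal to -2:
169P = 2·(89940 − 169P) ⇒ 169P(1 + 2) = 2·89940
P = 2·89940 / (169·3) = 354.7928…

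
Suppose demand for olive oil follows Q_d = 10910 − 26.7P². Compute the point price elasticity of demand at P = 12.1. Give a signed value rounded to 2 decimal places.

-1.12

dQ_d/dP = −2·26.7·P = -646.14. At P = 12.1, Q_d = 7000.853.
Ed = (dQ_d/dP)·(P/Q_d) = (-646.14) × (12.1/7000.853) = -1.1167…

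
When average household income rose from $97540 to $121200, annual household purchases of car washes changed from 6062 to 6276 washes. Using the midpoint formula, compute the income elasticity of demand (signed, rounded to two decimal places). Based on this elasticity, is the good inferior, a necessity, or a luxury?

%ΔQ = (6276 − 6062)/[( 6062 + 6276)/2] = 214/6169 = 0.034689…
%ΔIncome = (121200 − 97540)/[( 97540 + 121200)/2] = 23660/109370 = 0.216329…
E_income = (214/6169) / (23660/109370) = 0.1603…
0 < E_income < 1 ⇒ normal good, necessity.

0.16; necessity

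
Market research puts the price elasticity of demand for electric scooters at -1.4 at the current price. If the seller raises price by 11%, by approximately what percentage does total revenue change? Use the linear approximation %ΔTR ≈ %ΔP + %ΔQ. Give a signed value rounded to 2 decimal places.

%ΔQ ≈ Ed × %ΔP = (-1.4) × (+11%) = -15.4000%
%ΔTR ≈ %ΔP + %ΔQ = (+11%) + (-15.4000%) = -4.4000%

-4.40%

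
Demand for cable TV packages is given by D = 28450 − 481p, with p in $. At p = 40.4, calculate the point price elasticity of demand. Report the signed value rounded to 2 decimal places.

dD/dp = −481. At p = 40.4, D = 28450 − 481(40.4) = 9017.6.
Ed = (dD/dp)·(p/D) = −481 × (40.4/9017.6) = -2.1549…

-2.15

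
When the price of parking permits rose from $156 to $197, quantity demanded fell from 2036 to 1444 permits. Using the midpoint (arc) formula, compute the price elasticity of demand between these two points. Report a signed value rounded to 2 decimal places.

-1.46

%ΔQ = (1444 − 2036) / [(2036 + 1444)/2] = -592/1740 = -0.340229…
%ΔP = (197 − 156) / [(156 + 197)/2] = 41/176.5 = 0.232294…
Arc Ed = %ΔQ / %ΔP = (-592/1740) / (41/176.5) = -1.4646…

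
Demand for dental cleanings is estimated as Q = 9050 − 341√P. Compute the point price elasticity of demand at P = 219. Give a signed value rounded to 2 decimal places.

dQ/dP = −341/(2√P) = -11.5213. At P = 219, Q = 4003.66.
Ed = (dQ/dP)·(P/Q) = (-11.5213) × (219/4003.66) = -0.6302…

-0.63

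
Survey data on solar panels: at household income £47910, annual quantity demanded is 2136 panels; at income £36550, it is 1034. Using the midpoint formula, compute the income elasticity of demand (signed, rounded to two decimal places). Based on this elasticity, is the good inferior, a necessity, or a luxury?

2.58; luxury

%ΔQ = (1034 − 2136)/[( 2136 + 1034)/2] = -1102/1585 = -0.695268…
%ΔIncome = (36550 − 47910)/[( 47910 + 36550)/2] = -11360/42230 = -0.269003…
E_income = (-1102/1585) / (-11360/42230) = 2.5846…
E_income > 1 ⇒ normal good, luxury.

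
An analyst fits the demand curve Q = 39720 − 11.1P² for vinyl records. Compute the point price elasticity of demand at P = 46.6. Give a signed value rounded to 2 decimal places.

dQ/dP = −2·11.1·P = -1034.52. At P = 46.6, Q = 15615.684.
Ed = (dQ/dP)·(P/Q) = (-1034.52) × (46.6/15615.684) = -3.0871…

-3.09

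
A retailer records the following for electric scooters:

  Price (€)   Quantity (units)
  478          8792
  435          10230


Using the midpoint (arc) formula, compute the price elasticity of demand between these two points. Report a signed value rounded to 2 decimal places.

%ΔQ = (10230 − 8792) / [(8792 + 10230)/2] = 1438/9511 = 0.151193…
%ΔP = (435 − 478) / [(478 + 435)/2] = -43/456.5 = -0.094194…
Arc Ed = %ΔQ / %ΔP = (1438/9511) / (-43/456.5) = -1.6051…

-1.61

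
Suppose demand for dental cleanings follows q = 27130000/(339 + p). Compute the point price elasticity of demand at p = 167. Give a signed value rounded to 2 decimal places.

dq/dp = −27130000/(339 + p)² = -105.962. At p = 167, q = 53616.6.
Ed = (dq/dp)·(p/q) = (-105.962) × (167/53616.6) = -0.3300…

-0.33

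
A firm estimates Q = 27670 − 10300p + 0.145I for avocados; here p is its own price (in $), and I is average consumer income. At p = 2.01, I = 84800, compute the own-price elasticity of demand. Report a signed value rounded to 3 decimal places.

At the given values, Q = 27670 − 10300(2.01) + 0.145(84800) = 19263.
∂Q/∂p = −10300.
E = (-10300) × (2.01/19263) = -1.07475…

-1.075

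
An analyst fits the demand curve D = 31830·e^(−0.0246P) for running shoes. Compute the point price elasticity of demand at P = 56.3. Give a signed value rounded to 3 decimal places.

dD/dP = −0.0246·D = -196.012. At P = 56.3, D = 7967.97.
Ed = (dD/dP)·(P/D) = (-196.012) × (56.3/7967.97) = -1.38498

-1.385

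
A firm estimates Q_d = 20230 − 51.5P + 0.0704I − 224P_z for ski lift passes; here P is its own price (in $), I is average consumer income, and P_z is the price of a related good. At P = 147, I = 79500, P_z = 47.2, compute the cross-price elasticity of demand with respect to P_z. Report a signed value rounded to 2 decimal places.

-1.38

At the given values, Q_d = 20230 − 51.5(147) + 0.0704(79500) − 224(47.2) = 7683.5.
∂Q_d/∂P_z = -224.
E = (-224) × (47.2/7683.5) = -1.3760…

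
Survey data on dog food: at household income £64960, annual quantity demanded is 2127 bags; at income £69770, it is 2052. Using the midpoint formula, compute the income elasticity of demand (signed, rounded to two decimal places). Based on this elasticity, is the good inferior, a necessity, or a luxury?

%ΔQ = (2052 − 2127)/[( 2127 + 2052)/2] = -75/2089.5 = -0.035893…
%ΔIncome = (69770 − 64960)/[( 64960 + 69770)/2] = 4810/67365 = 0.071402…
E_income = (-75/2089.5) / (4810/67365) = -0.5026…
E_income < 0 ⇒ inferior good.

-0.50; inferior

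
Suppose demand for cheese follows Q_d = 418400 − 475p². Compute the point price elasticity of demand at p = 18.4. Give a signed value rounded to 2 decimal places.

dQ_d/dp = −2·475·p = -17480. At p = 18.4, Q_d = 257584.
Ed = (dQ_d/dp)·(p/Q_d) = (-17480) × (18.4/257584) = -1.2486…

-1.25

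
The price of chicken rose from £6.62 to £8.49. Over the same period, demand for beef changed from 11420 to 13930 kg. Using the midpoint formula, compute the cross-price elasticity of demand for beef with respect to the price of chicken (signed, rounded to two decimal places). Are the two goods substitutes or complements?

0.80; substitutes

%ΔQ_{beef} = (13930 − 11420)/avg = 2510/12675 = 0.198027…
%ΔP_{chicken} = (8.49 − 6.62)/avg = 1.87/7.555 = 0.247518…
E_cross = (2510/12675) / (1.87/7.555) = 0.8000…
E_cross > 0 ⇒ the goods are substitutes.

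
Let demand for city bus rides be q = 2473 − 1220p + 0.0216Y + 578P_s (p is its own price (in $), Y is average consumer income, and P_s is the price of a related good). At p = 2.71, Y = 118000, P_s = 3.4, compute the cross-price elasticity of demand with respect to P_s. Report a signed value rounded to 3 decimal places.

0.534

At the given values, q = 2473 − 1220(2.71) + 0.0216(118000) + 578(3.4) = 3680.8.
∂q/∂P_s = 578.
E = (578) × (3.4/3680.8) = 0.53390…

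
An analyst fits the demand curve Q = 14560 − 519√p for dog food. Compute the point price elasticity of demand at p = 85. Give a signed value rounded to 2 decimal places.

dQ/dp = −519/(2√p) = -28.1467. At p = 85, Q = 9775.06.
Ed = (dQ/dp)·(p/Q) = (-28.1467) × (85/9775.06) = -0.2447…

-0.24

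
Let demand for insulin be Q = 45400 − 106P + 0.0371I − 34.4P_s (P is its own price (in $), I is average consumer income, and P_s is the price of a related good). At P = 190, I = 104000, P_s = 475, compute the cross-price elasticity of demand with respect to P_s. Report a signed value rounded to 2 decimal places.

At the given values, Q = 45400 − 106(190) + 0.0371(104000) − 34.4(475) = 12778.4.
∂Q/∂P_s = -34.4.
E = (-34.4) × (475/12778.4) = -1.2787…

-1.28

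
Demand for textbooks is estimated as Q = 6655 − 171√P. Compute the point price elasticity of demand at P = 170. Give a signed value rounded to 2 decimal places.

-0.25

dQ/dP = −171/(2√P) = -6.55755. At P = 170, Q = 4425.43.
Ed = (dQ/dP)·(P/Q) = (-6.55755) × (170/4425.43) = -0.2519…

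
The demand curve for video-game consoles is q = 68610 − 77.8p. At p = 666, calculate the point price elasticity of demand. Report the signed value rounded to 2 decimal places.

-3.09

dq/dp = −77.8. At p = 666, q = 68610 − 77.8(666) = 16795.2.
Ed = (dq/dp)·(p/q) = −77.8 × (666/16795.2) = -3.0850…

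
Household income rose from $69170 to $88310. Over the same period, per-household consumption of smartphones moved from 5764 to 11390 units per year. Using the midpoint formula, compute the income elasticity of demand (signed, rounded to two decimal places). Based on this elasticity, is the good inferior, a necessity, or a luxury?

2.70; luxury

%ΔQ = (11390 − 5764)/[( 5764 + 11390)/2] = 5626/8577 = 0.655940…
%ΔIncome = (88310 − 69170)/[( 69170 + 88310)/2] = 19140/78740 = 0.243078…
E_income = (5626/8577) / (19140/78740) = 2.6984…
E_income > 1 ⇒ normal good, luxury.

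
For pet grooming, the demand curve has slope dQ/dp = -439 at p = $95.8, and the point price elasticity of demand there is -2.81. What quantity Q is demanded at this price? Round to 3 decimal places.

14966.619

Ed = (dQ/dp)·(p/Q) ⇒ Q = (dQ/dp)·p/Ed = (-439)·95.8/(-2.81) = 14966.61921…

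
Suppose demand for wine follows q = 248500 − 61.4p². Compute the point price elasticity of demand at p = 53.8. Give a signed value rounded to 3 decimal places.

-5.022

dq/dp = −2·61.4·p = -6606.64. At p = 53.8, q = 70781.384.
Ed = (dq/dp)·(p/q) = (-6606.64) × (53.8/70781.384) = -5.02162…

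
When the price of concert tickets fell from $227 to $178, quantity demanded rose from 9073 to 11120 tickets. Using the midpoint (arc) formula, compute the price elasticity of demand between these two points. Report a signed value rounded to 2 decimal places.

-0.84

%ΔQ = (11120 − 9073) / [(9073 + 11120)/2] = 2047/10096.5 = 0.202743…
%ΔP = (178 − 227) / [(227 + 178)/2] = -49/202.5 = -0.241975…
Arc Ed = %ΔQ / %ΔP = (2047/10096.5) / (-49/202.5) = -0.8378…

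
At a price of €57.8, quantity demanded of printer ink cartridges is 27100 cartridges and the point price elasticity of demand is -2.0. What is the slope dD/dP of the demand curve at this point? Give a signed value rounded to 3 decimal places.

Ed = (dD/dP)·(P/D) ⇒ dD/dP = Ed·D/P = (-2.0)·27100/57.8 = -937.71626…

-937.716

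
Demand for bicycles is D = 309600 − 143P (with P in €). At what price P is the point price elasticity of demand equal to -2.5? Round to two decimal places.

Ed = −143P/(309600 − 143P). Set this equal to -2.5:
143P = 2.5·(309600 − 143P) ⇒ 143P(1 + 2.5) = 2.5·309600
P = 2.5·309600 / (143·3.5) = 1546.4535…

1546.45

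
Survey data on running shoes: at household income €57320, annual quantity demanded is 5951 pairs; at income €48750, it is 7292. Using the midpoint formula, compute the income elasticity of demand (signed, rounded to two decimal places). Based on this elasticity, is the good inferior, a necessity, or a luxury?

-1.25; inferior

%ΔQ = (7292 − 5951)/[( 5951 + 7292)/2] = 1341/6621.5 = 0.202522…
%ΔIncome = (48750 − 57320)/[( 57320 + 48750)/2] = -8570/53035 = -0.161591…
E_income = (1341/6621.5) / (-8570/53035) = -1.2532…
E_income < 0 ⇒ inferior good.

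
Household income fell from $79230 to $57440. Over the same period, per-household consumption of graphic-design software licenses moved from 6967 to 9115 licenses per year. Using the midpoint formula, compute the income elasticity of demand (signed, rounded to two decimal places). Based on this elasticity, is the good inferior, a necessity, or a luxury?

%ΔQ = (9115 − 6967)/[( 6967 + 9115)/2] = 2148/8041 = 0.267130…
%ΔIncome = (57440 − 79230)/[( 79230 + 57440)/2] = -21790/68335 = -0.318870…
E_income = (2148/8041) / (-21790/68335) = -0.8377…
E_income < 0 ⇒ inferior good.

-0.84; inferior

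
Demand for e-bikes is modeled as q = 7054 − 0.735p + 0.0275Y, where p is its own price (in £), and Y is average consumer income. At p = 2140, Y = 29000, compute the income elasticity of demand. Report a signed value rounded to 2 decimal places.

At the given values, q = 7054 − 0.735(2140) + 0.0275(29000) = 6278.6.
∂q/∂Y = 0.0275.
E = (0.0275) × (29000/6278.6) = 0.1270…

0.13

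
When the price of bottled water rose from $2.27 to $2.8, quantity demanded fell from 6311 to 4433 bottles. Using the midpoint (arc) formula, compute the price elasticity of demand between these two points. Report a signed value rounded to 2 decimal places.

%ΔQ = (4433 − 6311) / [(6311 + 4433)/2] = -1878/5372 = -0.349590…
%ΔP = (2.8 − 2.27) / [(2.27 + 2.8)/2] = 0.53/2.535 = 0.209072…
Arc Ed = %ΔQ / %ΔP = (-1878/5372) / (0.53/2.535) = -1.6720…

-1.67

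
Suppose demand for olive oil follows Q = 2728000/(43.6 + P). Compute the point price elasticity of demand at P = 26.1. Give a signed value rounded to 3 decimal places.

-0.374

dQ/dP = −2728000/(43.6 + P)² = -561.538. At P = 26.1, Q = 39139.2.
Ed = (dQ/dP)·(P/Q) = (-561.538) × (26.1/39139.2) = -0.37446…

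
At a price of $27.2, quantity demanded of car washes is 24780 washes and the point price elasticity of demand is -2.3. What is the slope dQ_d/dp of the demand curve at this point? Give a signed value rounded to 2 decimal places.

-2095.37

Ed = (dQ_d/dp)·(p/Q_d) ⇒ dQ_d/dp = Ed·Q_d/p = (-2.3)·24780/27.2 = -2095.3676…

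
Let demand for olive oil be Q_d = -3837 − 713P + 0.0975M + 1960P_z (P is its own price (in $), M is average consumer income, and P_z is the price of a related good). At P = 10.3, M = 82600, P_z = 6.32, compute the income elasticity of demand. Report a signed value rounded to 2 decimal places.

0.87

At the given values, Q_d = -3837 − 713(10.3) + 0.0975(82600) + 1960(6.32) = 9259.8.
∂Q_d/∂M = 0.0975.
E = (0.0975) × (82600/9259.8) = 0.8697…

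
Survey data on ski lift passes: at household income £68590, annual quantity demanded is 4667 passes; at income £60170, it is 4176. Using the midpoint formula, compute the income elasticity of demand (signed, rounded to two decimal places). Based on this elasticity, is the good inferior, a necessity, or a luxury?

0.85; necessity

%ΔQ = (4176 − 4667)/[( 4667 + 4176)/2] = -491/4421.5 = -0.111048…
%ΔIncome = (60170 − 68590)/[( 68590 + 60170)/2] = -8420/64380 = -0.130785…
E_income = (-491/4421.5) / (-8420/64380) = 0.8490…
0 < E_income < 1 ⇒ normal good, necessity.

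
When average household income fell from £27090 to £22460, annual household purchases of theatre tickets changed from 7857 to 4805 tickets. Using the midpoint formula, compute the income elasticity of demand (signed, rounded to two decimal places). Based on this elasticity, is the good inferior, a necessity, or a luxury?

%ΔQ = (4805 − 7857)/[( 7857 + 4805)/2] = -3052/6331 = -0.482072…
%ΔIncome = (22460 − 27090)/[( 27090 + 22460)/2] = -4630/24775 = -0.186881…
E_income = (-3052/6331) / (-4630/24775) = 2.5795…
E_income > 1 ⇒ normal good, luxury.

2.58; luxury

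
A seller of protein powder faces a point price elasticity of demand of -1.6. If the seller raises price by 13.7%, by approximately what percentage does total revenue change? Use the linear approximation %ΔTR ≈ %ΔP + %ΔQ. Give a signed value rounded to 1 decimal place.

-8.2%

%ΔQ ≈ Ed × %ΔP = (-1.6) × (+13.7%) = -21.9200%
%ΔTR ≈ %ΔP + %ΔQ = (+13.7%) + (-21.9200%) = -8.2200%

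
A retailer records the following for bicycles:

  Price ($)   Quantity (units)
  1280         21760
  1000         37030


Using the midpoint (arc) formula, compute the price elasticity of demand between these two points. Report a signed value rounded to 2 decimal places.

%ΔQ = (37030 − 21760) / [(21760 + 37030)/2] = 15270/29395 = 0.519476…
%ΔP = (1000 − 1280) / [(1280 + 1000)/2] = -280/1140 = -0.245614…
Arc Ed = %ΔQ / %ΔP = (15270/29395) / (-280/1140) = -2.1150…

-2.12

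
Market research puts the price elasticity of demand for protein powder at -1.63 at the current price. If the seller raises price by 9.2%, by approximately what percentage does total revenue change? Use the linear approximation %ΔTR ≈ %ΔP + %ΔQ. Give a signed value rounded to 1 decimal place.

-5.8%

%ΔQ ≈ Ed × %ΔP = (-1.63) × (+9.2%) = -14.9960%
%ΔTR ≈ %ΔP + %ΔQ = (+9.2%) + (-14.9960%) = -5.7960%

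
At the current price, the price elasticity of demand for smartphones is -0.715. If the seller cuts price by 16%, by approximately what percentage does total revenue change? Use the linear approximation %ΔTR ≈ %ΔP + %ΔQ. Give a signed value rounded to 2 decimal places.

%ΔQ ≈ Ed × %ΔP = (-0.715) × (-16%) = +11.4400%
%ΔTR ≈ %ΔP + %ΔQ = (-16%) + (+11.4400%) = -4.5600%

-4.56%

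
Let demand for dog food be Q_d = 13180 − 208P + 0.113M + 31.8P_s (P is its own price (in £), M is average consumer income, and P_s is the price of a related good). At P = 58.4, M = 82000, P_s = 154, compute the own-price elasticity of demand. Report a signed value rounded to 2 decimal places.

-0.80

At the given values, Q_d = 13180 − 208(58.4) + 0.113(82000) + 31.8(154) = 15196.
∂Q_d/∂P = −208.
E = (-208) × (58.4/15196) = -0.7993…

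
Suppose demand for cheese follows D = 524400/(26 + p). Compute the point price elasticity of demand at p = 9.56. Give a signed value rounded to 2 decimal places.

-0.27

dD/dp = −524400/(26 + p)² = -414.705. At p = 9.56, D = 14746.9.
Ed = (dD/dp)·(p/D) = (-414.705) × (9.56/14746.9) = -0.2688…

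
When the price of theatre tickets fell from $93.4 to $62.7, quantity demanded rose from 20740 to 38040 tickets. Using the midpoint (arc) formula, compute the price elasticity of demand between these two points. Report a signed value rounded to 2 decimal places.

%ΔQ = (38040 − 20740) / [(20740 + 38040)/2] = 17300/29390 = 0.588635…
%ΔP = (62.7 − 93.4) / [(93.4 + 62.7)/2] = -30.7/78.05 = -0.393337…
Arc Ed = %ΔQ / %ΔP = (17300/29390) / (-30.7/78.05) = -1.4965…

-1.50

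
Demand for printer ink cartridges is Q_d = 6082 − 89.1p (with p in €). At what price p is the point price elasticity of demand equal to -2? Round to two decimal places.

Ed = −89.1p/(6082 − 89.1p). Set this equal to -2:
89.1p = 2·(6082 − 89.1p) ⇒ 89.1p(1 + 2) = 2·6082
p = 2·6082 / (89.1·3) = 45.5069…

45.51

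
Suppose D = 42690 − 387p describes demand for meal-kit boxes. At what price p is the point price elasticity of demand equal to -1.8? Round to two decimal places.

70.91

Ed = −387p/(42690 − 387p). Set this equal to -1.8:
387p = 1.8·(42690 − 387p) ⇒ 387p(1 + 1.8) = 1.8·42690
p = 1.8·42690 / (387·2.8) = 70.9136…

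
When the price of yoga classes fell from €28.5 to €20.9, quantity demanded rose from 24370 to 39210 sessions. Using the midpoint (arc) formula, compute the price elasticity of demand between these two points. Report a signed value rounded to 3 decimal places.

%ΔQ = (39210 − 24370) / [(24370 + 39210)/2] = 14840/31790 = 0.466813…
%ΔP = (20.9 − 28.5) / [(28.5 + 20.9)/2] = -7.6/24.7 = -0.307692…
Arc Ed = %ΔQ / %ΔP = (14840/31790) / (-7.6/24.7) = -1.51714…

-1.517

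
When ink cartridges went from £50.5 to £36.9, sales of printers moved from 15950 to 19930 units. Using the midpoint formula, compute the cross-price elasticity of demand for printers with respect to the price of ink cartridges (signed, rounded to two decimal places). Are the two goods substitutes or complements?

%ΔQ_{printers} = (19930 − 15950)/avg = 3980/17940 = 0.221850…
%ΔP_{ink cartridges} = (36.9 − 50.5)/avg = -13.6/43.7 = -0.311212…
E_cross = (3980/17940) / (-13.6/43.7) = -0.7128…
E_cross < 0 ⇒ the goods are complements.

-0.71; complements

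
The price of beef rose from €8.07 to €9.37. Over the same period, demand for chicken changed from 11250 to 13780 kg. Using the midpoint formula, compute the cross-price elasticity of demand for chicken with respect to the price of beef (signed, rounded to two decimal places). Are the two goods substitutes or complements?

1.36; substitutes

%ΔQ_{chicken} = (13780 − 11250)/avg = 2530/12515 = 0.202157…
%ΔP_{beef} = (9.37 − 8.07)/avg = 1.3/8.72 = 0.149082…
E_cross = (2530/12515) / (1.3/8.72) = 1.3560…
E_cross > 0 ⇒ the goods are substitutes.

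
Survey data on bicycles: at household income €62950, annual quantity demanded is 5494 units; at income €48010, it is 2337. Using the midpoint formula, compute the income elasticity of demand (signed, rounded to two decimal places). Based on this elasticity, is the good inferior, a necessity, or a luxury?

%ΔQ = (2337 − 5494)/[( 5494 + 2337)/2] = -3157/3915.5 = -0.806282…
%ΔIncome = (48010 − 62950)/[( 62950 + 48010)/2] = -14940/55480 = -0.269286…
E_income = (-3157/3915.5) / (-14940/55480) = 2.9941…
E_income > 1 ⇒ normal good, luxury.

2.99; luxury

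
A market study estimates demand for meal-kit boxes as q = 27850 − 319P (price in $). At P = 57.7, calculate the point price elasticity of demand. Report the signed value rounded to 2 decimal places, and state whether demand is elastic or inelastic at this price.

dq/dP = −319. At P = 57.7, q = 27850 − 319(57.7) = 9443.7.
Ed = (dq/dP)·(P/q) = −319 × (57.7/9443.7) = -1.9490…
|Ed| = 1.95 > 1, so demand is elastic.

-1.95; elastic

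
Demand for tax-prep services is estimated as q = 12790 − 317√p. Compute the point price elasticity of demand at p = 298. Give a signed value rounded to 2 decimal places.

-0.37

dq/dp = −317/(2√p) = -9.18166. At p = 298, q = 7317.73.
Ed = (dq/dp)·(p/q) = (-9.18166) × (298/7317.73) = -0.3739…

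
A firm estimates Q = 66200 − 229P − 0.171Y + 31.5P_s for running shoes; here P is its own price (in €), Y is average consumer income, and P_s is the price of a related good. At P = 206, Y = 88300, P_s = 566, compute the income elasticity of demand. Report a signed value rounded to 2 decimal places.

At the given values, Q = 66200 − 229(206) − 0.171(88300) + 31.5(566) = 21755.7.
∂Q/∂Y = -0.171.
E = (-0.171) × (88300/21755.7) = -0.6940…

-0.69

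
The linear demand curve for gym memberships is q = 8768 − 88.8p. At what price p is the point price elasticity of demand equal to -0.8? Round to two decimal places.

Ed = −88.8p/(8768 − 88.8p). Set this equal to -0.8:
88.8p = 0.8·(8768 − 88.8p) ⇒ 88.8p(1 + 0.8) = 0.8·8768
p = 0.8·8768 / (88.8·1.8) = 43.8838…

43.88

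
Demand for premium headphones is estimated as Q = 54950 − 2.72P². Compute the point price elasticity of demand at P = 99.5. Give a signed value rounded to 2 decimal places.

-1.92

dQ/dP = −2·2.72·P = -541.28. At P = 99.5, Q = 28021.32.
Ed = (dQ/dP)·(P/Q) = (-541.28) × (99.5/28021.32) = -1.9220…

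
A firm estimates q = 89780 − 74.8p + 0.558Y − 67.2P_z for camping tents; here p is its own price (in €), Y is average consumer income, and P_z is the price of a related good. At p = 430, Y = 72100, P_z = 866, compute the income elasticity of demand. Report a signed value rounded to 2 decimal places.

At the given values, q = 89780 − 74.8(430) + 0.558(72100) − 67.2(866) = 39652.6.
∂q/∂Y = 0.558.
E = (0.558) × (72100/39652.6) = 1.0146…

1.01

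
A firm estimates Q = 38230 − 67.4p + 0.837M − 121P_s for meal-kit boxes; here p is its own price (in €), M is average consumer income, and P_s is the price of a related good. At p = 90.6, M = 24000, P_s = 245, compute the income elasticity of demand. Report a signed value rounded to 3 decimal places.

0.890

At the given values, Q = 38230 − 67.4(90.6) + 0.837(24000) − 121(245) = 22566.56.
∂Q/∂M = 0.837.
E = (0.837) × (24000/22566.56) = 0.89016…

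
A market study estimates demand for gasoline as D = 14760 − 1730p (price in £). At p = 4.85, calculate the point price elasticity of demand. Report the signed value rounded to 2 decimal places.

-1.32

dD/dp = −1730. At p = 4.85, D = 14760 − 1730(4.85) = 6369.5.
Ed = (dD/dp)·(p/D) = −1730 × (4.85/6369.5) = -1.3172…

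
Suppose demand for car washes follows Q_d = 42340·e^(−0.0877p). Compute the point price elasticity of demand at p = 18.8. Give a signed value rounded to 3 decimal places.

dQ_d/dp = −0.0877·Q_d = -714.008. At p = 18.8, Q_d = 8141.48.
Ed = (dQ_d/dp)·(p/Q_d) = (-714.008) × (18.8/8141.48) = -1.64876

-1.649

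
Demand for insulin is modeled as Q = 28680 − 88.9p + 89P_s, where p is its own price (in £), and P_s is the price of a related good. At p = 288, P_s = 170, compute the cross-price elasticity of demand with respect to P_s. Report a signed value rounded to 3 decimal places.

At the given values, Q = 28680 − 88.9(288) + 89(170) = 18206.8.
∂Q/∂P_s = 89.
E = (89) × (170/18206.8) = 0.83100…

0.831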